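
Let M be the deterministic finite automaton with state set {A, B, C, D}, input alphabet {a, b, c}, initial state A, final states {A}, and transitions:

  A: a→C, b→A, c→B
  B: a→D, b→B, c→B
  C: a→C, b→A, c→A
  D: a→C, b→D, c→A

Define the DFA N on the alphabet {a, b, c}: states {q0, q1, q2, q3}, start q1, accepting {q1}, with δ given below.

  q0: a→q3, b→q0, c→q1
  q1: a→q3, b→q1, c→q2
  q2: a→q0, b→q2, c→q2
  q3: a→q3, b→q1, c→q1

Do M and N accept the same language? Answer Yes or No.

Yes

Exploring the product automaton M × N from the start pair (A, q1), following both machines on each input symbol, reaches 4 state pairs: (A, q1), (C, q3), (B, q2), (D, q0).
M accepts in {A} and N accepts in {q1}. In every reachable pair the two components are either both accepting — (A, q1) — or both non-accepting, so no string is accepted by exactly one of the machines: L(M) \ L(N) and L(N) \ L(M) are both empty.
Hence every string is accepted by M iff it is accepted by N, and the two languages coincide.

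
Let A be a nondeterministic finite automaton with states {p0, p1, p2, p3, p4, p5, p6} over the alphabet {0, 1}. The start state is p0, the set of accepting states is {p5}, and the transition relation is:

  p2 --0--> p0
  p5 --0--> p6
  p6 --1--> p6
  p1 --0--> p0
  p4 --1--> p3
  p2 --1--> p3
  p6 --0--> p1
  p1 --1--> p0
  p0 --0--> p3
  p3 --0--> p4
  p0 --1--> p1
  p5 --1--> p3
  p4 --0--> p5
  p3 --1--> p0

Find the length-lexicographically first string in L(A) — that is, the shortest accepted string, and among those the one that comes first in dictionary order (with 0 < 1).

000

A breadth-first search from p0 reaches an accepting state first via the path p0 → p3 → p4 → p5 on input 000.
No string of length < 3 is accepted (BFS exhausts all shorter strings without reaching an accepting state), and 000 is the lexicographically least accepting string of length 3.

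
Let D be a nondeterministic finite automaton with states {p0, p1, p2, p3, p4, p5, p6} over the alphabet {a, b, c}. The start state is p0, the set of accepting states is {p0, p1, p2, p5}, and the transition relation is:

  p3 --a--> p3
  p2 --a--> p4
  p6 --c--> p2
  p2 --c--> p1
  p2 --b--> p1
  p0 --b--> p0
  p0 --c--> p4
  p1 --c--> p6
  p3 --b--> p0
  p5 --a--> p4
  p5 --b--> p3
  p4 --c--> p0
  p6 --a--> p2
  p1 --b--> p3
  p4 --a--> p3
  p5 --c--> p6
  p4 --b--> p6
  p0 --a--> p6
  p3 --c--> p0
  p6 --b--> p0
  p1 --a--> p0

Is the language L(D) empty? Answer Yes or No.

No

The empty string ε is accepted: the run p0 ends in the accepting state p0.
Since at least one string is accepted, L(D) is not empty.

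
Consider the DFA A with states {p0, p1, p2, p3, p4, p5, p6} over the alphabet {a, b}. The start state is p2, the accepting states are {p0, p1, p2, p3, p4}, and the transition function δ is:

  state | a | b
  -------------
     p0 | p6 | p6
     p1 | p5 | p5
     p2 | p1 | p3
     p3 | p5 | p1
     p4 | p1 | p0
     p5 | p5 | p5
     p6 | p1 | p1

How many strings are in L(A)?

4

The useful subgraph on states {p1, p2, p3} is acyclic, so L(A) is finite; the longest accepting path visits 3 useful states, giving maximum string length 2.
Counting accepting paths from p2 by length: 1 of length 0, 2 of length 1, 1 of length 2. Total 4.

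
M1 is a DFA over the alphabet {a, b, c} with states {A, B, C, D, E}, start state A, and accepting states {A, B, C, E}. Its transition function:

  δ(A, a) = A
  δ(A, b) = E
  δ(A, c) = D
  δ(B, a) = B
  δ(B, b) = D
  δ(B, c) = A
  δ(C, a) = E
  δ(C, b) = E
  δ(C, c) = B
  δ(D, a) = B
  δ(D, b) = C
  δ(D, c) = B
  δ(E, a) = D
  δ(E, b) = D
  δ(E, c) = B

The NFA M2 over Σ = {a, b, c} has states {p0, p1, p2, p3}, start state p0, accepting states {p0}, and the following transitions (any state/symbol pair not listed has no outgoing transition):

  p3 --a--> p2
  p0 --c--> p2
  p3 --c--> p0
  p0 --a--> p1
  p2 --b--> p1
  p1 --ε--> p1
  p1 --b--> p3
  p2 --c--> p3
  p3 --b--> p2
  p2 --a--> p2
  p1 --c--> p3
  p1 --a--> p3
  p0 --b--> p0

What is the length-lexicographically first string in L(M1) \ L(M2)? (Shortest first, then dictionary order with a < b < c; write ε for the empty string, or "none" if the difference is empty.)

a

The string a is accepted by M1 but not by M2.
No shorter string lies in the difference, and a is the lexicographically first length-1 string in L(M1) \ L(M2).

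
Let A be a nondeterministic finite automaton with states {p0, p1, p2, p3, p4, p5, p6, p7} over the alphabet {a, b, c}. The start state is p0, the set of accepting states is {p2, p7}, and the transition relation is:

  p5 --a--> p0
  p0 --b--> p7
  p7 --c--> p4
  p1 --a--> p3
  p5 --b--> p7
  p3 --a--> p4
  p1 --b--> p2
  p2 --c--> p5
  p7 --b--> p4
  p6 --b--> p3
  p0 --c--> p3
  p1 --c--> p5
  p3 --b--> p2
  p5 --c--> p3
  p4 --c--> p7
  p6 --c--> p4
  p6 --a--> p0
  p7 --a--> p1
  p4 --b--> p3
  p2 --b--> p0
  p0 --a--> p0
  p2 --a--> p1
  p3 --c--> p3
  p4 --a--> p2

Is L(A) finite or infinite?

infinite

State p0 is reachable from the start and can reach an accepting state, and it lies on the cycle p0 → p0.
Traversing that cycle any number of times yields accepted strings of unbounded length, so the language is infinite.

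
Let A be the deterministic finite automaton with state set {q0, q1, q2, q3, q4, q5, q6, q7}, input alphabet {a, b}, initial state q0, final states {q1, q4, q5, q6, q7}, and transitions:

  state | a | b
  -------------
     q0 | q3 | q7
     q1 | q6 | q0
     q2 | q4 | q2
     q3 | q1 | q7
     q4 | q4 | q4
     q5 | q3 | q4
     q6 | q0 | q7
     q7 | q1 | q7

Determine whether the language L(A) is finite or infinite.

State q0 is reachable from the start and can reach an accepting state, and it lies on the cycle q0 → q3 → q1 → q0.
Traversing that cycle any number of times yields accepted strings of unbounded length, so the language is infinite.

infinite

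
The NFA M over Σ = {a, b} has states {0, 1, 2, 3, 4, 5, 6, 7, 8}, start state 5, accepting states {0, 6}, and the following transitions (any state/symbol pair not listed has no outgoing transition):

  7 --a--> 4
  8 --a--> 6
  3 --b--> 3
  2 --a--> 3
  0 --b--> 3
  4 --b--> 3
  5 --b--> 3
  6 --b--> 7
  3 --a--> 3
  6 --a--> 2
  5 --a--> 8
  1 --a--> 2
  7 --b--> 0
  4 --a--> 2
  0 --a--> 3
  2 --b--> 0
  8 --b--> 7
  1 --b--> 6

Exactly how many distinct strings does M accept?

6

The useful subgraph on states {0, 2, 4, 5, 6, 7, 8} is acyclic, so L(M) is finite; the longest accepting path visits 7 useful states, giving maximum string length 6.
Counting accepting paths from 5 by length: 1 of length 2, 1 of length 3, 2 of length 4, 1 of length 5, 1 of length 6. Total 6.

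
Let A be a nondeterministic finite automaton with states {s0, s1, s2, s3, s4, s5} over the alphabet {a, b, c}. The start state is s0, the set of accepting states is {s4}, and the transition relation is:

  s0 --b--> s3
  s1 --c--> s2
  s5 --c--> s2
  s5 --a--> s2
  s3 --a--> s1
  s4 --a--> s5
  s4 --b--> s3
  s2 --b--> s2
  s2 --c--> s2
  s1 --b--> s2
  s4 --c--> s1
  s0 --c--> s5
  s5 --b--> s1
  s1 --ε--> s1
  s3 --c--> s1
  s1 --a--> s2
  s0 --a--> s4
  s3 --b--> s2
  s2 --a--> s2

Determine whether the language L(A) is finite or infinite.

finite

The useful states (reachable from s0 and able to reach an accepting state) are {s0, s4}.
Restricted to these states the transition graph has no cycle, so every accepting path has bounded length and L is finite.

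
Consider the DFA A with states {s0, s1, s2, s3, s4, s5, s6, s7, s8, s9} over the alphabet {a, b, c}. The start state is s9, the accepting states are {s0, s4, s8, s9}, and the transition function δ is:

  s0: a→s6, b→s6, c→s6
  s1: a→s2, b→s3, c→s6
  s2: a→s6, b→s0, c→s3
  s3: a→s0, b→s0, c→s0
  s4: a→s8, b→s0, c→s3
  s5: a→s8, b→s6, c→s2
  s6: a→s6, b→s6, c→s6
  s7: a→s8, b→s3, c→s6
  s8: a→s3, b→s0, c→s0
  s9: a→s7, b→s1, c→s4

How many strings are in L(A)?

28

The useful subgraph on states {s0, s1, s2, s3, s4, s7, s8, s9} is acyclic, so L(A) is finite; the longest accepting path visits 5 useful states, giving maximum string length 4.
Counting accepting paths from s9 by length: 1 of length 0, 1 of length 1, 3 of length 2, 14 of length 3, 9 of length 4. Total 28.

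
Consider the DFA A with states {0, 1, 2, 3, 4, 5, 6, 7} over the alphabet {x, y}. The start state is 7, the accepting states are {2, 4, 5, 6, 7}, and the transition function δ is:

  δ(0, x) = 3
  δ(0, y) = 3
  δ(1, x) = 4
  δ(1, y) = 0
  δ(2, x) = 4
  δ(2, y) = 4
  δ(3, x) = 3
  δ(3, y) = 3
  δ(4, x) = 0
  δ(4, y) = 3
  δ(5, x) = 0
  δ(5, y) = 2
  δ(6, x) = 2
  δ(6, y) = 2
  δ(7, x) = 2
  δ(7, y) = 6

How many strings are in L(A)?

The useful subgraph on states {2, 4, 6, 7} is acyclic, so L(A) is finite; the longest accepting path visits 4 useful states, giving maximum string length 3.
Counting accepting paths from 7 by length: 1 of length 0, 2 of length 1, 4 of length 2, 4 of length 3. Total 11.

11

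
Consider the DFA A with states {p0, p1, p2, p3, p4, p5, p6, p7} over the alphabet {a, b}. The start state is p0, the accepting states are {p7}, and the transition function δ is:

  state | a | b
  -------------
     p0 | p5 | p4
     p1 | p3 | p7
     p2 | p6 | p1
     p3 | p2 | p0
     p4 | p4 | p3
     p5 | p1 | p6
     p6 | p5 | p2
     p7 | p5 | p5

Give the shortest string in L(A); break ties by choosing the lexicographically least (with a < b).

A breadth-first search from p0 reaches an accepting state first via the path p0 → p5 → p1 → p7 on input aab.
No string of length < 3 is accepted (BFS exhausts all shorter strings without reaching an accepting state), and aab is the lexicographically least accepting string of length 3.

aab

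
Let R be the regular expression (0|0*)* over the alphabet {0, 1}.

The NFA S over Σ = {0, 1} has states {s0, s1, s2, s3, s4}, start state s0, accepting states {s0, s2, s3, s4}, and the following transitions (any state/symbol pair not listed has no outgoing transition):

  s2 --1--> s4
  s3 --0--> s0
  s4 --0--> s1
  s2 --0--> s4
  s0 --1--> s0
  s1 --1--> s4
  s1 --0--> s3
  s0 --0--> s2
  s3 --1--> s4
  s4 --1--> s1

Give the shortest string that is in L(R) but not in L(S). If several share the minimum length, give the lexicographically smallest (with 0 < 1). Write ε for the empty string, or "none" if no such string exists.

000

The string 000 is accepted by R but not by S.
No shorter string lies in the difference, and 000 is the lexicographically first length-3 string in L(R) \ L(S).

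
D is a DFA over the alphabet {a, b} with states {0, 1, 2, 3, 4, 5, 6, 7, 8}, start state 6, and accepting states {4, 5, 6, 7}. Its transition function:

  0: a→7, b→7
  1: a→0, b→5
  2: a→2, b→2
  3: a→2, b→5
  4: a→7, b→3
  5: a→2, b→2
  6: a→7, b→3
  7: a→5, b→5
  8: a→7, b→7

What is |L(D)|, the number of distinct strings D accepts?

5

The useful subgraph on states {3, 5, 6, 7} is acyclic, so L(D) is finite; the longest accepting path visits 3 useful states, giving maximum string length 2.
Counting accepting paths from 6 by length: 1 of length 0, 1 of length 1, 3 of length 2. Total 5.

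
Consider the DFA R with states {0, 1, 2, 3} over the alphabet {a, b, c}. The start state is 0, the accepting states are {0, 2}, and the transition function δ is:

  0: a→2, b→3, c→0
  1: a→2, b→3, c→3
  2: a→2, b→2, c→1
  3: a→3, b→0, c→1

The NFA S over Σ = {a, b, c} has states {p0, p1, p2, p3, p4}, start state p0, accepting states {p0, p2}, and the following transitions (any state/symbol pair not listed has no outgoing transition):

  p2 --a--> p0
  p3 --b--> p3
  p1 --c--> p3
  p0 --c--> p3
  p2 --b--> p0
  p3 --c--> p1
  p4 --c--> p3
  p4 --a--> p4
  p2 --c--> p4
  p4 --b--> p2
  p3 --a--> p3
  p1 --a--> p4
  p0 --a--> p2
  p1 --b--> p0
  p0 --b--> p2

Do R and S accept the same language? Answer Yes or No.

No

The string c is accepted by R but rejected by S.
So L(R) ≠ L(S).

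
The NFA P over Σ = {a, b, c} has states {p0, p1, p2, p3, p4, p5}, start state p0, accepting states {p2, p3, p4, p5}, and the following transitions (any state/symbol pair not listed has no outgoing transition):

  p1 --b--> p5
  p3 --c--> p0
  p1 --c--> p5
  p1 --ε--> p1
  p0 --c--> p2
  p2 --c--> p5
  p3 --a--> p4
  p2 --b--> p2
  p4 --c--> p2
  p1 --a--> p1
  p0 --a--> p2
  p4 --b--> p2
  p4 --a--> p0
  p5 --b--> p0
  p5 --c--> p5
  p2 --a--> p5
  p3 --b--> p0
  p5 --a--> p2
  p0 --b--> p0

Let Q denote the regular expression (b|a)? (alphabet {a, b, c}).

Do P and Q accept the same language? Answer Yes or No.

The string c is accepted by P but rejected by Q.
So L(P) ≠ L(Q).

No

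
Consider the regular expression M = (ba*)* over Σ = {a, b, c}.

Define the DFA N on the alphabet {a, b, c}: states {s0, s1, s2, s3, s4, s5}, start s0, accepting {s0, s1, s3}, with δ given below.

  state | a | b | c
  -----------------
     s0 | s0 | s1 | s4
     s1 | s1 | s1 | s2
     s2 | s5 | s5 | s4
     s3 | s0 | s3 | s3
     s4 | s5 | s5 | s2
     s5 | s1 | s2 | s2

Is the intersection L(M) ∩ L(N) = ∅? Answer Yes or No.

No

The empty string ε is accepted by both M and N.
Hence L(M) ∩ L(N) ≠ ∅.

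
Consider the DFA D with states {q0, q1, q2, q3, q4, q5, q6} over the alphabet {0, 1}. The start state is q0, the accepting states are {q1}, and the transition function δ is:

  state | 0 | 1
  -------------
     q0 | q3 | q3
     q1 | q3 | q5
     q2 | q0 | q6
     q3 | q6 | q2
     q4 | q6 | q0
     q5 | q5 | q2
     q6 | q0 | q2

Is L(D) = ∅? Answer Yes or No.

The states reachable from the start state are {q0, q2, q3, q6}.
None of the accepting states {q1} is reachable, so no string is accepted and L(D) = ∅.

Yes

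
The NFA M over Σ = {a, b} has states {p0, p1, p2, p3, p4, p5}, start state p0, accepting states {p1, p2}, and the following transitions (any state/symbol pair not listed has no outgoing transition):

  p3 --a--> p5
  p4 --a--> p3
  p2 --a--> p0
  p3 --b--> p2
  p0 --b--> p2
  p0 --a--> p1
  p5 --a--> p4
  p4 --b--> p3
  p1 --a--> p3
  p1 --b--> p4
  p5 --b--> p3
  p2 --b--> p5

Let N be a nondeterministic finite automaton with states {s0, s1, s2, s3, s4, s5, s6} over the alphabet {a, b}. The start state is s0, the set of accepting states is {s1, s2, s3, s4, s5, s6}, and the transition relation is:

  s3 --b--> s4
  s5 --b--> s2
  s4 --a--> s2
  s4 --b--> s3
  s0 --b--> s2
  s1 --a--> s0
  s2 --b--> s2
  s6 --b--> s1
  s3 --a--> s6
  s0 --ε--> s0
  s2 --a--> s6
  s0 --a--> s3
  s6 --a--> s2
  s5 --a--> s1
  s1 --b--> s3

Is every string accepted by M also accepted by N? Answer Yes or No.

Yes

Exploring the product automaton M × N from the start pair (p0, s0), following both machines on each input symbol, reaches 26 state pairs: (p0, s0), (p1, s3), (p2, s2), (p3, s6), (p4, s4), (p0, s6), (p5, s2), (p2, s1), (p3, s2), (p3, s3), (p1, s2), (p4, s6), (p5, s3), (p5, s6), (p2, s4), (p4, s2), (p3, s1), (p3, s4), (p0, s2), (p5, s0), (p2, s3), (p1, s6), (p4, s3), (p5, s4), (p4, s1), (p3, s0).
M accepts in {p1, p2} and N accepts in {s1, s2, s3, s4, s5, s6}. The reachable pairs whose M-component is accepting are (p1, s3), (p2, s2), (p2, s1), (p1, s2), (p2, s4), (p2, s3), (p1, s6); in each of them the N-component is accepting too, so the product for L(M) \ L(N) (M-component accepting, N-component rejecting) has no reachable accepting pair and the difference is empty.
Hence every string in L(M) is also in L(N).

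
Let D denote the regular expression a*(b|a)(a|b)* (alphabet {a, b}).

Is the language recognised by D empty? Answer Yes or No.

No

The string a matches the expression, so it belongs to L(D).
Since L(D) contains at least one string, it is not empty.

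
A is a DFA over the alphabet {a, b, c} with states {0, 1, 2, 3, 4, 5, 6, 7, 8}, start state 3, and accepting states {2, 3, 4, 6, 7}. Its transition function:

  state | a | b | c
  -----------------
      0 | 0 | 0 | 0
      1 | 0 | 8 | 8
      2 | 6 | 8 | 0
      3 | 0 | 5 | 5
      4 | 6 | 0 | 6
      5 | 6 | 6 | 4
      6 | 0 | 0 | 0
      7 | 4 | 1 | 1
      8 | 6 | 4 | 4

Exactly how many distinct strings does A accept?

The useful subgraph on states {3, 4, 5, 6} is acyclic, so L(A) is finite; the longest accepting path visits 4 useful states, giving maximum string length 3.
Counting accepting paths from 3 by length: 1 of length 0, 6 of length 2, 4 of length 3. Total 11.

11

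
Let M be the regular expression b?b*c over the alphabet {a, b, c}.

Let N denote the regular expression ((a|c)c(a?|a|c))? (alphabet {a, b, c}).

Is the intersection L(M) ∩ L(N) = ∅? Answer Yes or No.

Yes

Converting the expression M to a DFA (subset construction, then merging equivalent states) gives the minimal DFA with states {m0, m1, m2}, start state m0, accepting states {m2} and transitions m0: a→m1, b→m0, c→m2; m1: a→m1, b→m1, c→m1; m2: a→m1, b→m1, c→m1.
Converting the expression N to a DFA (subset construction, then merging equivalent states) gives the minimal DFA with states {n0, n1, n2, n3, n4}, start state n0, accepting states {n0, n3, n4} and transitions n0: a→n1, b→n2, c→n1; n1: a→n2, b→n2, c→n3; n2: a→n2, b→n2, c→n2; n3: a→n4, b→n2, c→n4; n4: a→n2, b→n2, c→n2.
Exploring the product automaton M × N from the start pair (m0, n0), following both machines on each input symbol, reaches 8 state pairs: (m0, n0), (m1, n1), (m0, n2), (m2, n1), (m1, n2), (m1, n3), (m2, n2), (m1, n4).
M accepts in {m2} and N accepts in {n0, n3, n4}; no reachable pair has both components accepting, so no string drives both machines to acceptance simultaneously and L(M) ∩ L(N) = ∅.
So no string is accepted by both, and the intersection is empty.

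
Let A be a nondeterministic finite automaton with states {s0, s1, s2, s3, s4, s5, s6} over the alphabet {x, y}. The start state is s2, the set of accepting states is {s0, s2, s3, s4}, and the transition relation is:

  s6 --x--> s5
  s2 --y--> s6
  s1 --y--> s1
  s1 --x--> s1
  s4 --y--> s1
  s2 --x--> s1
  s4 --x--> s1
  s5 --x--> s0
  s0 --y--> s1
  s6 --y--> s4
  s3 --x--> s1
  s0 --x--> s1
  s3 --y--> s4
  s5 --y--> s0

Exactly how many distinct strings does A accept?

The useful subgraph on states {s0, s2, s4, s5, s6} is acyclic, so L(A) is finite; the longest accepting path visits 4 useful states, giving maximum string length 3.
Counting accepting paths from s2 by length: 1 of length 0, 1 of length 2, 2 of length 3. Total 4.

4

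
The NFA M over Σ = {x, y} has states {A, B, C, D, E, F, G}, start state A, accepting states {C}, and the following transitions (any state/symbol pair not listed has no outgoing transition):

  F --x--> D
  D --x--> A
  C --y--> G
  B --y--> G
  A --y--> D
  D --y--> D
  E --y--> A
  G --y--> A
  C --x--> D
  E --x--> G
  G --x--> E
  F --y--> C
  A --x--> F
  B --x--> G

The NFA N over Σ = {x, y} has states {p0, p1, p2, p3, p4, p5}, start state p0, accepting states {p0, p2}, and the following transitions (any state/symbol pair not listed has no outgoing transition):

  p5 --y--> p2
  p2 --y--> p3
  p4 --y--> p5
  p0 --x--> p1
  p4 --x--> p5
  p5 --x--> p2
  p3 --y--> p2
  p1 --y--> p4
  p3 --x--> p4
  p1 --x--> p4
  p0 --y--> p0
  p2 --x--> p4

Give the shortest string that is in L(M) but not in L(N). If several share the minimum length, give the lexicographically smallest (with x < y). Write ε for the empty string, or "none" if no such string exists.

xy

The string xy is accepted by M but not by N.
No shorter string lies in the difference, and xy is the lexicographically first length-2 string in L(M) \ L(N).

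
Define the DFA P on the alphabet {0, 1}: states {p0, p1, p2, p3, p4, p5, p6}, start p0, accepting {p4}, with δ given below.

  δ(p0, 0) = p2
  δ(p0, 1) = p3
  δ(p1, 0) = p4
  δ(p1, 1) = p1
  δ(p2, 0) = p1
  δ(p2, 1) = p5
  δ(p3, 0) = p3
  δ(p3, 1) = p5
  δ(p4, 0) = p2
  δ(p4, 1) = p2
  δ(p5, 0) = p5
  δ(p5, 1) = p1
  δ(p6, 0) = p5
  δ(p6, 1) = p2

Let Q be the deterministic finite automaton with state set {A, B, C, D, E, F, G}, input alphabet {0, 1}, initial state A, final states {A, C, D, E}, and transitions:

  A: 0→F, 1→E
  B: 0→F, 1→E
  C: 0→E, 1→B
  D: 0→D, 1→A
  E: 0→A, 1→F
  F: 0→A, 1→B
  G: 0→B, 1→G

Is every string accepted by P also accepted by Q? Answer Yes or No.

The string 000 is in L(P) but not in L(Q).
So L(P) ⊄ L(Q).

No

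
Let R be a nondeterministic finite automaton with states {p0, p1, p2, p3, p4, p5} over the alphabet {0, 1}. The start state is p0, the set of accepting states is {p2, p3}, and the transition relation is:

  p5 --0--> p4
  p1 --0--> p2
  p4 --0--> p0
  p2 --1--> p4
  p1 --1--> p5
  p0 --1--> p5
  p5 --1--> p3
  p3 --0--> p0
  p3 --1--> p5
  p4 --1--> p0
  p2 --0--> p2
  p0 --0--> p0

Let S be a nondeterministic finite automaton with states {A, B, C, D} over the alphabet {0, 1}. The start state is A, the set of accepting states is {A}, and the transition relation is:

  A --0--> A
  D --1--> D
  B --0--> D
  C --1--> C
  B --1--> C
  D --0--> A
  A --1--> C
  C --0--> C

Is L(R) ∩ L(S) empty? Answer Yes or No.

Yes

Exploring the product automaton R × S from the start pair (p0, A), following both machines on each input symbol, reaches 5 state pairs: (p0, A), (p5, C), (p4, C), (p3, C), (p0, C).
R accepts in {p2, p3} and S accepts in {A}; no reachable pair has both components accepting, so no string drives both machines to acceptance simultaneously and L(R) ∩ L(S) = ∅.
So no string is accepted by both, and the intersection is empty.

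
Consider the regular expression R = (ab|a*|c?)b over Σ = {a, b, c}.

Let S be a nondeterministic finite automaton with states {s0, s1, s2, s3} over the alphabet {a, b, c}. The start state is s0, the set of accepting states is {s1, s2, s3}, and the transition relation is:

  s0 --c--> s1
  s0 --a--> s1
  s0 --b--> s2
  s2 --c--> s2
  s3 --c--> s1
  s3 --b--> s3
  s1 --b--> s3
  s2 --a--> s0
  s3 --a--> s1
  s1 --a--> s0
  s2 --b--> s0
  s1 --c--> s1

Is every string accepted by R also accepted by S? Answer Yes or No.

Converting the expression R to a DFA (subset construction, then merging equivalent states) gives the minimal DFA with states {r0, r1, r2, r3, r4, r5, r6}, start state r0, accepting states {r2, r5} and transitions r0: a→r1, b→r2, c→r3; r1: a→r4, b→r5, c→r6; r2: a→r6, b→r6, c→r6; r3: a→r6, b→r2, c→r6; r4: a→r4, b→r2, c→r6; r5: a→r6, b→r2, c→r6; r6: a→r6, b→r6, c→r6.
Exploring the product automaton R × S from the start pair (r0, s0), following both machines on each input symbol, reaches 12 state pairs: (r0, s0), (r1, s1), (r2, s2), (r3, s1), (r4, s0), (r5, s3), (r6, s1), (r6, s0), (r6, s2), (r2, s3), (r4, s1), (r6, s3).
R accepts in {r2, r5} and S accepts in {s1, s2, s3}. The reachable pairs whose R-component is accepting are (r2, s2), (r5, s3), (r2, s3); in each of them the S-component is accepting too, so the product for L(R) \ L(S) (R-component accepting, S-component rejecting) has no reachable accepting pair and the difference is empty.
Hence every string in L(R) is also in L(S).

Yes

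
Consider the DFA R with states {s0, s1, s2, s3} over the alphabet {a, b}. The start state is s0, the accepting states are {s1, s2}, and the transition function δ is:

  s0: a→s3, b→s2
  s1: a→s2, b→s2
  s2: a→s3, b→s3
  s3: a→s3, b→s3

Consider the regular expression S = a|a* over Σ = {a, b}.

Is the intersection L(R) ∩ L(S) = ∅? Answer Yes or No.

Yes

Converting the expression S to a DFA (subset construction, then merging equivalent states) gives the minimal DFA with states {r0, r1}, start state r0, accepting states {r0} and transitions r0: a→r0, b→r1; r1: a→r1, b→r1.
Exploring the product automaton R × S from the start pair (s0, r0), following both machines on each input symbol, reaches 4 state pairs: (s0, r0), (s3, r0), (s2, r1), (s3, r1).
R accepts in {s1, s2} and S accepts in {r0}; no reachable pair has both components accepting, so no string drives both machines to acceptance simultaneously and L(R) ∩ L(S) = ∅.
So no string is accepted by both, and the intersection is empty.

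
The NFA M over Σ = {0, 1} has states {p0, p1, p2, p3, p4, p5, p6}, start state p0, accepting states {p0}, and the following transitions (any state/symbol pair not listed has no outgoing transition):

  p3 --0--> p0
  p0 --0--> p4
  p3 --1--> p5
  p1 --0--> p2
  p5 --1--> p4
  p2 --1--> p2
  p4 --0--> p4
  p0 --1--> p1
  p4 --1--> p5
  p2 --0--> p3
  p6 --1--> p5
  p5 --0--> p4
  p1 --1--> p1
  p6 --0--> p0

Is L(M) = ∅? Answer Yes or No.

No

The empty string ε is accepted: the run p0 ends in the accepting state p0.
Since at least one string is accepted, L(M) is not empty.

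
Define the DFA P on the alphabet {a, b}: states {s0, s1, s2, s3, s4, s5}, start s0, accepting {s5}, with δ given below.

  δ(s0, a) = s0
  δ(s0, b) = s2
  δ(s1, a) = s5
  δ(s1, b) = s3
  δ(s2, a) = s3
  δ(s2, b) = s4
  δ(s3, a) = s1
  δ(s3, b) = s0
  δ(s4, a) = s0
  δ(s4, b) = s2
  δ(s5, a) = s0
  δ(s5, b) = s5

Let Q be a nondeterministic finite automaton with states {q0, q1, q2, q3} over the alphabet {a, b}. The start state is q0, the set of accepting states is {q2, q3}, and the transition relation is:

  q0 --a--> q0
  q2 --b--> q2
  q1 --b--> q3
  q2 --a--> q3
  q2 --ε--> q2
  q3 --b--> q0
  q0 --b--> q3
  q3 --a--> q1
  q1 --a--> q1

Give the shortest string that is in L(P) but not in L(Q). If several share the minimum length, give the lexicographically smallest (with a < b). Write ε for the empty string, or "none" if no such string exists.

baaa

The string baaa is accepted by P but not by Q.
No shorter string lies in the difference, and baaa is the lexicographically first length-4 string in L(P) \ L(Q).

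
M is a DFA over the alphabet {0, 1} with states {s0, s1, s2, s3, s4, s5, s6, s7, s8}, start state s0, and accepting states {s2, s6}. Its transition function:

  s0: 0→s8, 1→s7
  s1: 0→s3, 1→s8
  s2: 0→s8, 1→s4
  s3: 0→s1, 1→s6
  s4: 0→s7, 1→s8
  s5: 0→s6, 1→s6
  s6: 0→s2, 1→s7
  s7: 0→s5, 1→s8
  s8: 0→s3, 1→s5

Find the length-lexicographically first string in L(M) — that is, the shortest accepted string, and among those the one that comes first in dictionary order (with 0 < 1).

001

A breadth-first search from s0 reaches an accepting state first via the path s0 → s8 → s3 → s6 on input 001.
No string of length < 3 is accepted (BFS exhausts all shorter strings without reaching an accepting state), and 001 is the lexicographically least accepting string of length 3.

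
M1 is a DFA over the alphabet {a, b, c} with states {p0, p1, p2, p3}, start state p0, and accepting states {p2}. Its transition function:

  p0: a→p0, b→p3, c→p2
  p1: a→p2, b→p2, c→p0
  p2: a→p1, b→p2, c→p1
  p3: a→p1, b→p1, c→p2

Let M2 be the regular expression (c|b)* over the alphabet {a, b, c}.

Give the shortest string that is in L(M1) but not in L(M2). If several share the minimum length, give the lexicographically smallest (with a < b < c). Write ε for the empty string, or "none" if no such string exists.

ac

The string ac is accepted by M1 but not by M2.
No shorter string lies in the difference, and ac is the lexicographically first length-2 string in L(M1) \ L(M2).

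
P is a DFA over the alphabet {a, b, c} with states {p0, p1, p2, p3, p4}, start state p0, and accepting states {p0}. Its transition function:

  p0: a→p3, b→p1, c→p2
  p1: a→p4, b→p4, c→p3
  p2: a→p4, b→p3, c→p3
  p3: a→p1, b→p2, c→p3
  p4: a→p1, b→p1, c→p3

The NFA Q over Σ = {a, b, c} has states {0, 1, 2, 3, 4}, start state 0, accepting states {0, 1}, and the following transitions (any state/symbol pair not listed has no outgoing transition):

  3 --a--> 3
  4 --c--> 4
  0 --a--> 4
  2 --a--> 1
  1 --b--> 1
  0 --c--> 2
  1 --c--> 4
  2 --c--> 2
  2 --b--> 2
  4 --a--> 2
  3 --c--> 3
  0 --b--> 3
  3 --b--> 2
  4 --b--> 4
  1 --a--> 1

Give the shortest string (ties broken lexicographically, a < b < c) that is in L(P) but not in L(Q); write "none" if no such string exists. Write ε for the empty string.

none

Exploring the product automaton P × Q from the start pair (p0, 0), following both machines on each input symbol, reaches 12 state pairs: (p0, 0), (p3, 4), (p1, 3), (p2, 2), (p1, 2), (p2, 4), (p4, 3), (p4, 2), (p3, 3), (p4, 1), (p3, 2), (p1, 1).
P accepts in {p0} and Q accepts in {0, 1}. The reachable pairs whose P-component is accepting are (p0, 0); in each of them the Q-component is accepting too, so the product for L(P) \ L(Q) (P-component accepting, Q-component rejecting) has no reachable accepting pair and the difference is empty.
So every string accepted by P is also accepted by Q: L(P) \ L(Q) = ∅ and there is no such string.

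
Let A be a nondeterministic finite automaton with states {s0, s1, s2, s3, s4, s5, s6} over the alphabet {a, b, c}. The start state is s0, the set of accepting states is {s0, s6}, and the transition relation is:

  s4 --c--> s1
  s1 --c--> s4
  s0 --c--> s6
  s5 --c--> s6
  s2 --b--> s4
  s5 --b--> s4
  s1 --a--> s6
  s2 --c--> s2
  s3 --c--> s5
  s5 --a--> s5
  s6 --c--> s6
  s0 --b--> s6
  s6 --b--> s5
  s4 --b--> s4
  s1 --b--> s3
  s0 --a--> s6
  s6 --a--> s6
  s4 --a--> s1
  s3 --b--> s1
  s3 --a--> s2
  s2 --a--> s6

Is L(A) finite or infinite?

infinite

State s1 is reachable from the start and can reach an accepting state, and it lies on the cycle s1 → s3 → s1.
Traversing that cycle any number of times yields accepted strings of unbounded length, so the language is infinite.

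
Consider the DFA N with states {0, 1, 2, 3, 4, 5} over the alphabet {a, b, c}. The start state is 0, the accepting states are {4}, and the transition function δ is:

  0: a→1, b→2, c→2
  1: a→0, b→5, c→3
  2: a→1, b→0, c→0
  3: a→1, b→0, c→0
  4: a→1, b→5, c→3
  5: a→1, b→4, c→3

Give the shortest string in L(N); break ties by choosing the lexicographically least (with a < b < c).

A breadth-first search from 0 reaches an accepting state first via the path 0 → 1 → 5 → 4 on input abb.
No string of length < 3 is accepted (BFS exhausts all shorter strings without reaching an accepting state), and abb is the lexicographically least accepting string of length 3.

abb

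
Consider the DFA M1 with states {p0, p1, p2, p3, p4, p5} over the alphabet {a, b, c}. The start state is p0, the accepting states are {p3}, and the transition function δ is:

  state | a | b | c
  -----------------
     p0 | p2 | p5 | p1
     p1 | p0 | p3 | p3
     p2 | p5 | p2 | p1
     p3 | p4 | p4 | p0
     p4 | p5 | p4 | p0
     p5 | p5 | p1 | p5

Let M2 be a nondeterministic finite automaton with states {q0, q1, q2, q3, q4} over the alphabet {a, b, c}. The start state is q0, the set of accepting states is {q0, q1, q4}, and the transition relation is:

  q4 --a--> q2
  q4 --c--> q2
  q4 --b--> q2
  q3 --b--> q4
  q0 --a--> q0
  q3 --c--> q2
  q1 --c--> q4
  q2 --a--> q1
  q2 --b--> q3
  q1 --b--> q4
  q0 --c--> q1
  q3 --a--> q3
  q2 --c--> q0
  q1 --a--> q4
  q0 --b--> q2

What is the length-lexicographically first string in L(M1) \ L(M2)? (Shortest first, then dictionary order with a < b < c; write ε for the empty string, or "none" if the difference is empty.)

bbc

The string bbc is accepted by M1 but not by M2.
No shorter string lies in the difference, and bbc is the lexicographically first length-3 string in L(M1) \ L(M2).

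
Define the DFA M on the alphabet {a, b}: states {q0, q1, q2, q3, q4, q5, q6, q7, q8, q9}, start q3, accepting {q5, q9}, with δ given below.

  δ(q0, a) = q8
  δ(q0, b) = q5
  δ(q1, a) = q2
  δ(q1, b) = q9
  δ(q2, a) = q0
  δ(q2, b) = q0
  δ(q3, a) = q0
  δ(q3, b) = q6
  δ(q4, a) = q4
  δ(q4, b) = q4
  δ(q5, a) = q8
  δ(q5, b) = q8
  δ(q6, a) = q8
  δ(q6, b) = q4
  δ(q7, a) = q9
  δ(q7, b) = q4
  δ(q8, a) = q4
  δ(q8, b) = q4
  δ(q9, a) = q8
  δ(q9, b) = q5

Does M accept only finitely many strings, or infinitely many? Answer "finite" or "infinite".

finite

The useful states (reachable from q3 and able to reach an accepting state) are {q0, q3, q5}.
Restricted to these states the transition graph has no cycle, so every accepting path has bounded length and L is finite.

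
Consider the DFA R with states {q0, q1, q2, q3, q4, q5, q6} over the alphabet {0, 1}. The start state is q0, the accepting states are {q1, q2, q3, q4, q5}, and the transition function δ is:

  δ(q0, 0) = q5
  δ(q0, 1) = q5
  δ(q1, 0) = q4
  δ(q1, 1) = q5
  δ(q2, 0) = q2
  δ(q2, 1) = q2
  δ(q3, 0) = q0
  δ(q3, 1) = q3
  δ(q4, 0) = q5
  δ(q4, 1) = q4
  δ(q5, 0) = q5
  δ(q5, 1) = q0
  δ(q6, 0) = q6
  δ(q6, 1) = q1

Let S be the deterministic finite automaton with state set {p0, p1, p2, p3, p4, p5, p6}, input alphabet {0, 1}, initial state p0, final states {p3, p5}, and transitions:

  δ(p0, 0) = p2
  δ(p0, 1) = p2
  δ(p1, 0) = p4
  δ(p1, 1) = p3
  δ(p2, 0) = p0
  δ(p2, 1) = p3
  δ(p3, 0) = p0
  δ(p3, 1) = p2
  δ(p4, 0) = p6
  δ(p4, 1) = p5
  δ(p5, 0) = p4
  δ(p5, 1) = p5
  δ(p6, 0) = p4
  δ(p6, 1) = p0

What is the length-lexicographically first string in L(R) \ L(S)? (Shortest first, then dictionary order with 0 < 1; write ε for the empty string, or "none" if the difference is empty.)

0

The string 0 is accepted by R but not by S.
No shorter string lies in the difference, and 0 is the lexicographically first length-1 string in L(R) \ L(S).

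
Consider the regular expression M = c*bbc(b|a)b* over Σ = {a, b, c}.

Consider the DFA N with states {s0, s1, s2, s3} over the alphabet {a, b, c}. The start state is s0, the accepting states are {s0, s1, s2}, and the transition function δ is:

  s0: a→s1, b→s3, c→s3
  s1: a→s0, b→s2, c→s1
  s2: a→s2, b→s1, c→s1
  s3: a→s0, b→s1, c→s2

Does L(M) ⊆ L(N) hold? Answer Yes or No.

The string bbcab is in L(M) but not in L(N).
So L(M) ⊄ L(N).

No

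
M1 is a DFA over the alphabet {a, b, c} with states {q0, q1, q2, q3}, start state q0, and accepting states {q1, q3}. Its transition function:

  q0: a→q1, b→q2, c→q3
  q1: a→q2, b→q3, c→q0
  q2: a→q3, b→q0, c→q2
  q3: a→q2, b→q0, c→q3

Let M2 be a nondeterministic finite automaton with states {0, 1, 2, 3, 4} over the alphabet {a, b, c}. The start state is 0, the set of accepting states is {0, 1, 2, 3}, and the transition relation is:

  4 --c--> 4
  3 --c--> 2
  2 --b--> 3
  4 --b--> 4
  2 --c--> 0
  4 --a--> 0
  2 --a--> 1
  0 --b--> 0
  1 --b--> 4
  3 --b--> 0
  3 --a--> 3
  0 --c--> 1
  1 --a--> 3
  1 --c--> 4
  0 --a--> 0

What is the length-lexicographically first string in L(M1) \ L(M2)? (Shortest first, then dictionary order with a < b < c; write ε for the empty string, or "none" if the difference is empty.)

cc

The string cc is accepted by M1 but not by M2.
No shorter string lies in the difference, and cc is the lexicographically first length-2 string in L(M1) \ L(M2).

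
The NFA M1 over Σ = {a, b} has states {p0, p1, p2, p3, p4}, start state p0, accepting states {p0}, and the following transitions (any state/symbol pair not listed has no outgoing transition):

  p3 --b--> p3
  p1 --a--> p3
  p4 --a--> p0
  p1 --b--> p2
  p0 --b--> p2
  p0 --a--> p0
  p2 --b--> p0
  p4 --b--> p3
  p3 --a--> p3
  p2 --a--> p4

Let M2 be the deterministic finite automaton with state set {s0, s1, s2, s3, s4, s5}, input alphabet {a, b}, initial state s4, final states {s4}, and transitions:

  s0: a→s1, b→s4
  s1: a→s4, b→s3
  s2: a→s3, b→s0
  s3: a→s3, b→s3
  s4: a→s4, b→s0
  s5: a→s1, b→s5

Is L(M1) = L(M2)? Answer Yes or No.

Yes

Exploring the product automaton M1 × M2 from the start pair (p0, s4), following both machines on each input symbol, reaches 4 state pairs: (p0, s4), (p2, s0), (p4, s1), (p3, s3).
M1 accepts in {p0} and M2 accepts in {s4}. In every reachable pair the two components are either both accepting — (p0, s4) — or both non-accepting, so no string is accepted by exactly one of the machines: L(M1) \ L(M2) and L(M2) \ L(M1) are both empty.
Hence every string is accepted by M1 iff it is accepted by M2, and the two languages coincide.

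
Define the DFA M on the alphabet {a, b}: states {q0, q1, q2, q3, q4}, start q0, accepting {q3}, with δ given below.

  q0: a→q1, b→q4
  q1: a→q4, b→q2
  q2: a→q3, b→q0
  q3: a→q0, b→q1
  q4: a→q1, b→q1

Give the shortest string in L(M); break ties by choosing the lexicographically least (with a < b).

A breadth-first search from q0 reaches an accepting state first via the path q0 → q1 → q2 → q3 on input aba.
No string of length < 3 is accepted (BFS exhausts all shorter strings without reaching an accepting state), and aba is the lexicographically least accepting string of length 3.

aba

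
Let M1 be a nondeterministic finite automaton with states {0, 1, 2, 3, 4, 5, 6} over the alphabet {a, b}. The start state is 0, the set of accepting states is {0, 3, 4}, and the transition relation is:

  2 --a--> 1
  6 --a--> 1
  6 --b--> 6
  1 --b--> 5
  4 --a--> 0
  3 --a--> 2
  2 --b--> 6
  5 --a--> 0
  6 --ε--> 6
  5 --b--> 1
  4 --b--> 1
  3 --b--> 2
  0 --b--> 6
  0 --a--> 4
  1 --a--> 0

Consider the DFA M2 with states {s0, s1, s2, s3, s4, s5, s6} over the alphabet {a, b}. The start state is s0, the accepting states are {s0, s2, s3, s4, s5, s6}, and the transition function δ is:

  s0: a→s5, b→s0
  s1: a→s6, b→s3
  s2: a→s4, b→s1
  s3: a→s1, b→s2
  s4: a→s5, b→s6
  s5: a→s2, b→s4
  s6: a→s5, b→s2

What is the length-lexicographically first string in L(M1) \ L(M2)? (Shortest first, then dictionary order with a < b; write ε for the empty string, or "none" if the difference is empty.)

aabbaba

The string aabbaba is accepted by M1 but not by M2.
No shorter string lies in the difference, and aabbaba is the lexicographically first length-7 string in L(M1) \ L(M2).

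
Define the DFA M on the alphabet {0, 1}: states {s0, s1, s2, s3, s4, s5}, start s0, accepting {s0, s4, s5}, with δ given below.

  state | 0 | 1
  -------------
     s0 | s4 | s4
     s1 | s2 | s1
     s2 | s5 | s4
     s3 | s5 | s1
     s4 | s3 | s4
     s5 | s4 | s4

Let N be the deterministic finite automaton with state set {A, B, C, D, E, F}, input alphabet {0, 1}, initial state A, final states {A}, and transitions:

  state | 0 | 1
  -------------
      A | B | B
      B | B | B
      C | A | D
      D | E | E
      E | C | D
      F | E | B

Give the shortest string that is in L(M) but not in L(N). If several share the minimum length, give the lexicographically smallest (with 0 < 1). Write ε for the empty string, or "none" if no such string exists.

0

The string 0 is accepted by M but not by N.
No shorter string lies in the difference, and 0 is the lexicographically first length-1 string in L(M) \ L(N).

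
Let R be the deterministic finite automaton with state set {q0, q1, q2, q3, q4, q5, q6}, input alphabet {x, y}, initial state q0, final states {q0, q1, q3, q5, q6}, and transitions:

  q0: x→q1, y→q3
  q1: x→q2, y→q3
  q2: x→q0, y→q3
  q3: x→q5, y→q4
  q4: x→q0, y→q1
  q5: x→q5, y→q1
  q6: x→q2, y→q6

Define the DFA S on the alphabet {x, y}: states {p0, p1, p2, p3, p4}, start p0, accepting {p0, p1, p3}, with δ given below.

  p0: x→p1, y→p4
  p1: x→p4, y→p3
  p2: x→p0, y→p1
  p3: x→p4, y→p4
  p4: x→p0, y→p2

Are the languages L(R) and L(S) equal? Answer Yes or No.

No

The string y is accepted by R but rejected by S.
So L(R) ≠ L(S).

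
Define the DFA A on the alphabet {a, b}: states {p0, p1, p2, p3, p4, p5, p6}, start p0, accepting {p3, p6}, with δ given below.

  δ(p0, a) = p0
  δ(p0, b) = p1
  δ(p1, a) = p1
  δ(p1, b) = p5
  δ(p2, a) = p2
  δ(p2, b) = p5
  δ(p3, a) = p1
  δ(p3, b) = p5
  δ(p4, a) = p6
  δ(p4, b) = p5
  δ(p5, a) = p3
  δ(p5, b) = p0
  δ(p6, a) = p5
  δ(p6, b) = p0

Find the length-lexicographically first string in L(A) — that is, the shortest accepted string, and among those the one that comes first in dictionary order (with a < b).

A breadth-first search from p0 reaches an accepting state first via the path p0 → p1 → p5 → p3 on input bba.
No string of length < 3 is accepted (BFS exhausts all shorter strings without reaching an accepting state), and bba is the lexicographically least accepting string of length 3.

bba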